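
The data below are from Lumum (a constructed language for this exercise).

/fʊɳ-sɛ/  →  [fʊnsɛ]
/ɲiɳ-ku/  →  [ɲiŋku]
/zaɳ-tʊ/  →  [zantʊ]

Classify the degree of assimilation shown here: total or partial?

partial assimilation

Underlying /ɳ/ is realised as [n] next to /s/; /s/ itself does not change.
/ɳ/ is retroflex while /s/ is alveolar; the output [n] is alveolar, matching the trigger — so the feature that spreads is place.
Manner and voice are unchanged, so the assimilation is partial, not total.
The same holds elsewhere in the data: /ɳ/ → [ŋ] before /k/ (retroflex → velar, matching velar); /ɳ/ → [n] before /t/ (retroflex → alveolar, matching alveolar) — only place changes, and always toward the following segment.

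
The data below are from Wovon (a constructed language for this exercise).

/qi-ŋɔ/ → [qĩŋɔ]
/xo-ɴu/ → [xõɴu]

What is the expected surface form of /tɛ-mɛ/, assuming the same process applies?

[tɛ̃mɛ]

The data show regressive nasality assimilation (vowel nasalisation): /i/ → [ĩ] before /ŋ/; /o/ → [õ] before /ɴ/ — a vowel is nasalised by an immediately following nasal consonant.
The vowel /ɛ/ is adjacent to the following nasal /m/, so it acquires [+nasal] and surfaces as [ɛ̃].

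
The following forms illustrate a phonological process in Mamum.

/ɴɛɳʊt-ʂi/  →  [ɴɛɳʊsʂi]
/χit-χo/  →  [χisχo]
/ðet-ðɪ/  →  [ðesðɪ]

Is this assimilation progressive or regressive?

Comparing underlying and surface forms, /t/ → [s] is the alternation; the neighbouring /ʂ/ is constant.
/t/ is a stop while /ʂ/ is a fricative; the output [s] is a fricative, matching the trigger — so the feature that spreads is manner.
The same holds elsewhere in the data: /t/ → [s] before /χ/ (stop → fricative, matching a fricative); /t/ → [s] before /ð/ (stop → fricative, matching a fricative) — only manner changes, and always toward the following segment.
Since the segment that changes precedes the conditioning segment, the assimilation is regressive.

regressive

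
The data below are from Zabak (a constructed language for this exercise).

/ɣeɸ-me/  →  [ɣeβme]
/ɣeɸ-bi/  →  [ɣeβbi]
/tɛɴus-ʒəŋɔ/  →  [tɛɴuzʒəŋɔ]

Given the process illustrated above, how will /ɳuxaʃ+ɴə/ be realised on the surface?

The data show regressive voicing assimilation: /ɸ/ → [β] before /m/; /ɸ/ → [β] before /b/; /s/ → [z] before /ʒ/. In each pair only voicing changes, matching the following consonant, while place and manner stay constant.
/ʃ/ is a voiceless postalveolar fricative. The following trigger /ɴ/ is voiced, so /ʃ/ must become voiced as well.
The voiced postalveolar fricative is [ʒ], so /ʃ/ → [ʒ].

[ɳuxaʒɴə]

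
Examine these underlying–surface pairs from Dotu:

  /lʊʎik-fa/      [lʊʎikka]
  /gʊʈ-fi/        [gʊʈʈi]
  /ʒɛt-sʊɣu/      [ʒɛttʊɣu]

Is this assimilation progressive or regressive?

Underlying /f/ is realised as [k] next to /k/; /k/ itself does not change.
The output [k] is identical to the trigger /k/ — every feature (place, manner, voicing) has been copied — so this is total assimilation.
The remaining alternations confirm this: /f/ → [ʈ] after /ʈ/; /s/ → [t] after /t/ — in each case the output is a copy of the preceding consonant.
The trigger is the preceding segment, so the direction is progressive (perseverative).

progressive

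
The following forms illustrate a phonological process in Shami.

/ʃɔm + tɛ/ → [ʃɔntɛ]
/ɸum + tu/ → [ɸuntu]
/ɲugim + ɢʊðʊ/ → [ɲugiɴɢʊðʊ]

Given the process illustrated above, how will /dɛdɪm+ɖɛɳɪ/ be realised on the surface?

[dɛdɪɳɖɛɳɪ]

The data show regressive place assimilation: /m/ → [n] before /t/; /m/ → [ɴ] before /ɢ/. In each pair only place changes, matching the following consonant, while manner and voice stay constant.
/m/ is a voiced bilabial nasal. The following trigger /ɖ/ is retroflex, so /m/ must become retroflex as well.
The voiced retroflex nasal is [ɳ], so /m/ → [ɳ].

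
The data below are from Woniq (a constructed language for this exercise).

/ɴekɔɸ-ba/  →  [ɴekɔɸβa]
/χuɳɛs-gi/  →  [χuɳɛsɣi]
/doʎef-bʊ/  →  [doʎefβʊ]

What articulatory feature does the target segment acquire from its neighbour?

The segment that alternates is /b/, which surfaces as [β] when adjacent to /ɸ/.
/b/ is a stop while /ɸ/ is a fricative; the output [β] is a fricative, matching the trigger — so the feature that spreads is manner.
The same holds elsewhere in the data: /g/ → [ɣ] after /s/ (stop → fricative, matching a fricative); /b/ → [β] after /f/ (stop → fricative, matching a fricative) — only manner changes, and always toward the preceding segment.

manner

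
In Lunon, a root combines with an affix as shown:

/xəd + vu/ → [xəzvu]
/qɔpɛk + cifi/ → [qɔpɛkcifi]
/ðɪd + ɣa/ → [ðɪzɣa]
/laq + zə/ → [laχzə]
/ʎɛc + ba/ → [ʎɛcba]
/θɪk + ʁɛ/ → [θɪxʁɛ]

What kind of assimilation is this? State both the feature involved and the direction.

Underlying /d/ is realised as [z] next to /v/; /v/ itself does not change.
The change stop → fricative matches the manner of the following /v/, identifying this as manner assimilation.
Place and voice are unchanged, so the assimilation is partial, not total.
Checking the remaining alternations: /d/ → [z] before /ɣ/ (stop → fricative, matching a fricative); /q/ → [χ] before /z/ (stop → fricative, matching a fricative); /k/ → [x] before /ʁ/ (stop → fricative, matching a fricative) — only manner changes, and always toward the following segment.
No alternation appears in [qɔpɛkcifi], [ʎɛcba]: there the adjacent consonants already agree in manner (/k/ and /c/ are both stops; /c/ and /b/ are both stops), so these forms are consistent with the same rule.
The trigger is the following segment, so the direction is regressive (anticipatory).

regressive manner assimilation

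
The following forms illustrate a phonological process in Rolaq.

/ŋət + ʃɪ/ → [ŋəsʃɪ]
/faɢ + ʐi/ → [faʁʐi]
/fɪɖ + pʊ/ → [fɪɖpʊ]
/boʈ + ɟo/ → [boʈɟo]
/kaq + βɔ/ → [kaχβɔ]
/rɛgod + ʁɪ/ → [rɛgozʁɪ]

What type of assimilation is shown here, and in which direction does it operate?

regressive manner assimilation

Comparing underlying and surface forms, /t/ → [s] is the alternation; the neighbouring /ʃ/ is constant.
The change stop → fricative matches the manner of the following /ʃ/, identifying this as manner assimilation.
Place and voice are unchanged, so the assimilation is partial, not total.
The same holds elsewhere in the data: /ɢ/ → [ʁ] before /ʐ/ (stop → fricative, matching a fricative); /q/ → [χ] before /β/ (stop → fricative, matching a fricative); /d/ → [z] before /ʁ/ (stop → fricative, matching a fricative) — only manner changes, and always toward the following segment.
Nothing changes in [fɪɖpʊ], [boʈɟo]: there the adjacent consonants already agree in manner (/ɖ/ and /p/ are both stops; /ʈ/ and /ɟ/ are both stops), so these forms are consistent with the same rule.
The trigger is the following segment, so the direction is regressive (anticipatory).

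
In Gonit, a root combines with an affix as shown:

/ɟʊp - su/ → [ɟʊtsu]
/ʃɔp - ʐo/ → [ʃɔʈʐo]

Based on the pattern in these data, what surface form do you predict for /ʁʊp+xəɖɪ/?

The data show regressive place assimilation: /p/ → [t] before /s/; /p/ → [ʈ] before /ʐ/. In each pair only place changes, matching the following consonant, while manner and voice stay constant.
/p/ is a voiceless bilabial stop. The following trigger /x/ is velar, so /p/ must become velar as well.
Changing only its place to velar gives [k] — the voiceless velar stop.

[ʁʊkxəɖɪ]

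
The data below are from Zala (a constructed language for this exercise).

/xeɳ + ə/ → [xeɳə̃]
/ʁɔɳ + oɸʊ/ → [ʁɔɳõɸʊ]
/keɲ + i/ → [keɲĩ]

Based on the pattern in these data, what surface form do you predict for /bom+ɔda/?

[bomɔ̃da]

The data show progressive nasality assimilation (vowel nasalisation): /ə/ → [ə̃] after /ɳ/; /o/ → [õ] after /ɳ/; /i/ → [ĩ] after /ɲ/ — a vowel is nasalised by an immediately preceding nasal consonant.
The vowel /ɔ/ is adjacent to the preceding nasal /m/, so it acquires [+nasal] and surfaces as [ɔ̃].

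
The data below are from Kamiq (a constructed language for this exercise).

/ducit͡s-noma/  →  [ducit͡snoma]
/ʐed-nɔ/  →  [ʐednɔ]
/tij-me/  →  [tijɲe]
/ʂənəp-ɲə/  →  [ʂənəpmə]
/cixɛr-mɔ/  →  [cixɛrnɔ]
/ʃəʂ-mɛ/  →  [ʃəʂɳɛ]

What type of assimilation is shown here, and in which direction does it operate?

Comparing underlying and surface forms, /m/ → [ɲ] is the alternation; the neighbouring /j/ is constant.
The change bilabial → palatal matches the place of the preceding /j/, identifying this as place assimilation.
Manner and voice are unchanged, so the assimilation is partial, not total.
The same holds elsewhere in the data: /ɲ/ → [m] after /p/ (palatal → bilabial, matching bilabial); /m/ → [n] after /r/ (bilabial → alveolar, matching alveolar); /m/ → [ɳ] after /ʂ/ (bilabial → retroflex, matching retroflex) — only place changes, and always toward the preceding segment.
Nothing changes in [ducit͡snoma], [ʐednɔ]: there the adjacent consonants already agree in place (/n/ and /t͡s/ are both alveolar; /n/ and /d/ are both alveolar), so these forms are consistent with the same rule.
The trigger is the preceding segment, so the direction is progressive (perseverative).

progressive place assimilation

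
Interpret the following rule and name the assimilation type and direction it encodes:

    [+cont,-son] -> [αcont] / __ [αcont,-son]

The shared variable α links the value of [cont] on the target to that of the neighbouring obstruent. [cont] distinguishes stops from fricatives — a manner-of-articulation feature — so this is manner assimilation.
Since the environment is written after the underscore, the trigger follows the target; the direction is regressive.

regressive manner assimilation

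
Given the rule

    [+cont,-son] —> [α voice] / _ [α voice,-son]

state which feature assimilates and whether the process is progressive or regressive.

The rule copies [voice] from the environment onto the target, so the assimilating feature is voicing.
Since the environment is written after the underscore, the trigger follows the target; the direction is regressive.

regressive voicing assimilation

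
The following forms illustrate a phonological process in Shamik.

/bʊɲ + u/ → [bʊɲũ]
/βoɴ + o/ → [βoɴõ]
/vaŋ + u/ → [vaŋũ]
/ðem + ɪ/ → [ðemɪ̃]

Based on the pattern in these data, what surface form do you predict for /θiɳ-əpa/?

[θiɳə̃pa]

The data show progressive nasality assimilation (vowel nasalisation): /u/ → [ũ] after /ɲ/; /o/ → [õ] after /ɴ/; /u/ → [ũ] after /ŋ/; /ɪ/ → [ɪ̃] after /m/ — a vowel is nasalised by an immediately preceding nasal consonant.
/ə/ sits next to the nasal /ɳ/ and is therefore nasalised to [ə̃].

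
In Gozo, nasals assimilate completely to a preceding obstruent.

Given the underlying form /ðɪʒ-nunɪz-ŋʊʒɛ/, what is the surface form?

[ðɪʒʒunɪzzʊʒɛ]

/n/ is the segment targeted by the rule; it sits immediately after /ʒ/, so it assimilates completely and surfaces as [ʒ].
The same rule applies at the second boundary: /ŋ/ → [z] next to /z/.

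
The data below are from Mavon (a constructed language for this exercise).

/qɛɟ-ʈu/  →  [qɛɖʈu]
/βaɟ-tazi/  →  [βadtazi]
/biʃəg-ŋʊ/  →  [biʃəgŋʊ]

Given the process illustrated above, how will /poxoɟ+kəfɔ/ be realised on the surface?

[poxogkəfɔ]

The data show regressive place assimilation: /ɟ/ → [ɖ] before /ʈ/; /ɟ/ → [d] before /t/. In each pair only place changes, matching the following consonant, while manner and voice stay constant.
No alternation appears in [biʃəgŋʊ]: there the adjacent consonants already agree in place (/g/ and /ŋ/ are both velar), so this form is consistent with the same rule.
/ɟ/ is a voiced palatal stop. The following trigger /k/ is velar, so /ɟ/ must become velar as well.
Changing only its place to velar gives [g] — the voiced velar stop.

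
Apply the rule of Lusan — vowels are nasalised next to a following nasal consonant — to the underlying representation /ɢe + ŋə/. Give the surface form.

[ɢẽŋə]

/e/ sits next to the nasal /ŋ/ and is therefore nasalised to [ẽ].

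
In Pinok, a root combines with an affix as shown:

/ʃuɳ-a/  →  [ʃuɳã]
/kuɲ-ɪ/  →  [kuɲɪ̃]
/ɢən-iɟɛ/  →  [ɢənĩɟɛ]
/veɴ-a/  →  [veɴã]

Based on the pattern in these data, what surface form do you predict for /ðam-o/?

The data show progressive nasality assimilation (vowel nasalisation): /a/ → [ã] after /ɳ/; /ɪ/ → [ɪ̃] after /ɲ/; /i/ → [ĩ] after /n/; /a/ → [ã] after /ɴ/ — a vowel is nasalised by an immediately preceding nasal consonant.
The vowel /o/ is adjacent to the preceding nasal /m/, so it acquires [+nasal] and surfaces as [õ].

[ðamõ]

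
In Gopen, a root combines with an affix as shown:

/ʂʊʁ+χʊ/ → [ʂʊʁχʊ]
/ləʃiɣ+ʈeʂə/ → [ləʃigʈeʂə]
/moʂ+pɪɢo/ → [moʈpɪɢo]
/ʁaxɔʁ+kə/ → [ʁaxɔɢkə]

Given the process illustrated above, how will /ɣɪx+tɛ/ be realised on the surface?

[ɣɪktɛ]

The data show regressive manner assimilation: /ɣ/ → [g] before /ʈ/; /ʂ/ → [ʈ] before /p/; /ʁ/ → [ɢ] before /k/. In each pair only manner changes, matching the following consonant, while place and voice stay constant.
No alternation appears in [ʂʊʁχʊ]: there the adjacent consonants already agree in manner (/ʁ/ and /χ/ are both fricatives), so this form is consistent with the same rule.
/x/ is a voiceless velar fricative. The following trigger /t/ is a stop, so /x/ must become a stop as well.
A voiceless velar stop is [k], so the surface segment is [k].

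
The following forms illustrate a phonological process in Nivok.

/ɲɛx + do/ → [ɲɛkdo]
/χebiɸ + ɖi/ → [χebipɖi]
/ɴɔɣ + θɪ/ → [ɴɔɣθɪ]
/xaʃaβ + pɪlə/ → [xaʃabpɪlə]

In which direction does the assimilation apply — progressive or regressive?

Underlying /x/ is realised as [k] next to /d/; /d/ itself does not change.
/x/ is a fricative while /d/ is a stop; the output [k] is a stop, matching the trigger — so the feature that spreads is manner.
The same holds elsewhere in the data: /ɸ/ → [p] before /ɖ/ (fricative → stop, matching a stop); /β/ → [b] before /p/ (fricative → stop, matching a stop) — only manner changes, and always toward the following segment.
No alternation appears in [ɴɔɣθɪ]: there the adjacent consonants already agree in manner (/ɣ/ and /θ/ are both fricatives), so this form is consistent with the same rule.
Since the segment that changes precedes the conditioning segment, the assimilation is regressive.

regressive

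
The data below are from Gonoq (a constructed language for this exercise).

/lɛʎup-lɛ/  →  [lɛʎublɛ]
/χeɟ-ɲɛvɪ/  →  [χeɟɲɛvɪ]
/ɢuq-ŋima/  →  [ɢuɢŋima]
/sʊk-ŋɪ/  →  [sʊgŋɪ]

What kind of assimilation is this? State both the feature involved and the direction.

Comparing underlying and surface forms, /p/ → [b] is the alternation; the neighbouring /l/ is constant.
The change voiceless → voiced matches the voicing of the following /l/, identifying this as voicing assimilation.
Place and manner are unchanged, so the assimilation is partial, not total.
The other alternating forms pattern the same way: /q/ → [ɢ] before /ŋ/ (voiceless → voiced, matching voiced); /k/ → [g] before /ŋ/ (voiceless → voiced, matching voiced) — only voicing changes, and always toward the following segment.
Nothing changes in [χeɟɲɛvɪ]: there the adjacent consonants already agree in voicing (/ɟ/ and /ɲ/ are both voiced), so this form is consistent with the same rule.
The trigger is the following segment, so the direction is regressive (anticipatory).

regressive voicing assimilation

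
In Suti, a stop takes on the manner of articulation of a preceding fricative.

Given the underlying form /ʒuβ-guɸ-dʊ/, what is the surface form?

[ʒuβɣuɸzʊ]

The rule targets /g/ (voiced velar stop), which sits after the trigger /β/ (fricative).
Changing only its manner to fricative gives [ɣ] — the voiced velar fricative.
At the second juncture, /d/ likewise becomes [z] adjacent to /ɸ/.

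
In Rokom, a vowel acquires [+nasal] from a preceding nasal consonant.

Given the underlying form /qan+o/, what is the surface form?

/o/ sits next to the nasal /n/ and is therefore nasalised to [õ].

[qanõ]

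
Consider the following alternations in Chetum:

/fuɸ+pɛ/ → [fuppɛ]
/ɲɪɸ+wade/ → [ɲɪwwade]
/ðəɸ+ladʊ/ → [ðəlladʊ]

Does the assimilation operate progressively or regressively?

Comparing underlying and surface forms, /ɸ/ → [p] is the alternation; the neighbouring /p/ is constant.
The output [p] is identical to the trigger /p/ — every feature (place, manner, voicing) has been copied — so this is total assimilation.
The remaining alternations confirm this: /ɸ/ → [w] before /w/; /ɸ/ → [l] before /l/ — in each case the output is a copy of the following consonant.
Since the segment that changes precedes the conditioning segment, the assimilation is regressive.

regressive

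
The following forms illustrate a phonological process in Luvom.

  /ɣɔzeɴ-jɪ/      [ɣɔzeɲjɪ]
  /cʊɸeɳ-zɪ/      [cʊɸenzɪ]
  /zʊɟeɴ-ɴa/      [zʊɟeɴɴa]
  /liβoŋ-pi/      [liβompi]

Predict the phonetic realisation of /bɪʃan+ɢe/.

[bɪʃaɴɢe]

The data show regressive place assimilation: /ɴ/ → [ɲ] before /j/; /ɳ/ → [n] before /z/; /ŋ/ → [m] before /p/. In each pair only place changes, matching the following consonant, while manner and voice stay constant.
Nothing changes in [zʊɟeɴɴa]: there the adjacent consonants already agree in place (/ɴ/ and /ɴ/ are both uvular), so this form is consistent with the same rule.
The rule targets /n/ (voiced alveolar nasal), which sits before the trigger /ɢ/ (uvular).
The voiced uvular nasal is [ɴ], so /n/ → [ɴ].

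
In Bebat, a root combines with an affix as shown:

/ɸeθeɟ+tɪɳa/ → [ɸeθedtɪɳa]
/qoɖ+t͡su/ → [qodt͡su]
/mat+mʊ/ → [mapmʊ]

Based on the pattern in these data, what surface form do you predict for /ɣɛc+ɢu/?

The data show regressive place assimilation: /ɟ/ → [d] before /t/; /ɖ/ → [d] before /t͡s/; /t/ → [p] before /m/. In each pair only place changes, matching the following consonant, while manner and voice stay constant.
The rule targets /c/ (voiceless palatal stop), which sits before the trigger /ɢ/ (uvular).
A voiceless uvular stop is [q], so the surface segment is [q].

[ɣɛqɢu]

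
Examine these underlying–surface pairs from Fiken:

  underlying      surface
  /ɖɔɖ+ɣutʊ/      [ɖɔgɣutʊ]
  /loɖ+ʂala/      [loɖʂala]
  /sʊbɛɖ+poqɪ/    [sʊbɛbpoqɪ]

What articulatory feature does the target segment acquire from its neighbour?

Comparing underlying and surface forms, /ɖ/ → [g] is the alternation; the neighbouring /ɣ/ is constant.
/ɖ/ is retroflex while /ɣ/ is velar; the output [g] is velar, matching the trigger — so the feature that spreads is place.
The same holds elsewhere in the data: /ɖ/ → [b] before /p/ (retroflex → bilabial, matching bilabial) — only place changes, and always toward the following segment.
Nothing changes in [loɖʂala]: there the adjacent consonants already agree in place (/ɖ/ and /ʂ/ are both retroflex), so this form is consistent with the same rule.

place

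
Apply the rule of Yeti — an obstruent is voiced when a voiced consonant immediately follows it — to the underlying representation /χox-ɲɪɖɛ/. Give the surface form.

The rule targets /x/ (voiceless velar fricative), which sits before the trigger /ɲ/ (voiced).
A voiced velar fricative is [ɣ], so the surface segment is [ɣ].

[χoɣɲɪɖɛ]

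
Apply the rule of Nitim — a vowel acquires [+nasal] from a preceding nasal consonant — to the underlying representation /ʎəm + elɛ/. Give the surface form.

[ʎəmẽlɛ]

The vowel /e/ is adjacent to the preceding nasal /m/, so it acquires [+nasal] and surfaces as [ẽ].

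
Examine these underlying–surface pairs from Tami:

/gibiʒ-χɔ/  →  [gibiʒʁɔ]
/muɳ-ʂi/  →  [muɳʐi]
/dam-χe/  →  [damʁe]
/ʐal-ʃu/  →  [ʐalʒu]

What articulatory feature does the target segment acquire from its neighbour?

voicing

The segment that alternates is /χ/, which surfaces as [ʁ] when adjacent to /ʒ/.
/χ/ is voiceless while /ʒ/ is voiced; the output [ʁ] is voiced, matching the trigger — so the feature that spreads is voicing.
Checking the remaining alternations: /ʂ/ → [ʐ] after /ɳ/ (voiceless → voiced, matching voiced); /χ/ → [ʁ] after /m/ (voiceless → voiced, matching voiced); /ʃ/ → [ʒ] after /l/ (voiceless → voiced, matching voiced) — only voicing changes, and always toward the preceding segment.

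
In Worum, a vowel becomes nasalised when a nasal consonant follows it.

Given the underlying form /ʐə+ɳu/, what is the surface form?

The vowel /ə/ is adjacent to the following nasal /ɳ/, so it acquires [+nasal] and surfaces as [ə̃].

[ʐə̃ɳu]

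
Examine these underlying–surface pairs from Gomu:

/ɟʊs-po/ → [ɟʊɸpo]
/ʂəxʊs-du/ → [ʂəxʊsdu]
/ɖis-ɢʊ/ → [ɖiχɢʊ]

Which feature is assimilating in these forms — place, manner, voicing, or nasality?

place

Underlying /s/ is realised as [ɸ] next to /p/; /p/ itself does not change.
The change alveolar → bilabial matches the place of the following /p/, identifying this as place assimilation.
Checking the remaining alternation: /s/ → [χ] before /ɢ/ (alveolar → uvular, matching uvular) — only place changes, and always toward the following segment.
Nothing changes in [ʂəxʊsdu]: there the adjacent consonants already agree in place (/s/ and /d/ are both alveolar), so this form is consistent with the same rule.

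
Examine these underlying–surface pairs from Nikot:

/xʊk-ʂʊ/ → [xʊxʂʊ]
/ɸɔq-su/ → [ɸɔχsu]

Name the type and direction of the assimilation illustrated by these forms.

The segment that alternates is /k/, which surfaces as [x] when adjacent to /ʂ/.
/k/ is a stop while /ʂ/ is a fricative; the output [x] is a fricative, matching the trigger — so the feature that spreads is manner.
Place and voice are unchanged, so the assimilation is partial, not total.
The other alternating form patterns the same way: /q/ → [χ] before /s/ (stop → fricative, matching a fricative) — only manner changes, and always toward the following segment.
Since the segment that changes precedes the conditioning segment, the assimilation is regressive.

regressive manner assimilation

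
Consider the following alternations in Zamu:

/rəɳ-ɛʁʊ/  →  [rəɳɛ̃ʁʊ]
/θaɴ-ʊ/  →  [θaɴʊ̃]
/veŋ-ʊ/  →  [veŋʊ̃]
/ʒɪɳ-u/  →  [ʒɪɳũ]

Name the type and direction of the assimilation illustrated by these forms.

progressive nasality assimilation (vowel nasalisation)

The vowel /ɛ/ surfaces as nasalised [ɛ̃] next to the preceding nasal /ɳ/ — it has acquired the [+nasal] feature of its neighbour.
Likewise in the remaining data: /ʊ/ → [ʊ̃] after /ɴ/; /ʊ/ → [ʊ̃] after /ŋ/; /u/ → [ũ] after /ɳ/ — each time a vowel is nasalised next to a preceding nasal.
Because the conditioning nasal is to the left of the vowel that changes, the process is progressive (perseverative).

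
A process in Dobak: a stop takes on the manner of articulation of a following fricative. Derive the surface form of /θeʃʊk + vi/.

The rule targets /k/ (voiceless velar stop), which sits before the trigger /v/ (fricative).
Changing only its manner to fricative gives [x] — the voiceless velar fricative.

[θeʃʊxvi]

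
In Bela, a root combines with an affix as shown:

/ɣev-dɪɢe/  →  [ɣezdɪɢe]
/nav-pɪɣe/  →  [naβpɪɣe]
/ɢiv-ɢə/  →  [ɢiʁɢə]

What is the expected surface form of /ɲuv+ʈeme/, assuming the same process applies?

[ɲuʐʈeme]

The data show regressive place assimilation: /v/ → [z] before /d/; /v/ → [β] before /p/; /v/ → [ʁ] before /ɢ/. In each pair only place changes, matching the following consonant, while manner and voice stay constant.
/v/ is a voiced labiodental fricative. The following trigger /ʈ/ is retroflex, so /v/ must become retroflex as well.
Changing only its place to retroflex gives [ʐ] — the voiced retroflex fricative.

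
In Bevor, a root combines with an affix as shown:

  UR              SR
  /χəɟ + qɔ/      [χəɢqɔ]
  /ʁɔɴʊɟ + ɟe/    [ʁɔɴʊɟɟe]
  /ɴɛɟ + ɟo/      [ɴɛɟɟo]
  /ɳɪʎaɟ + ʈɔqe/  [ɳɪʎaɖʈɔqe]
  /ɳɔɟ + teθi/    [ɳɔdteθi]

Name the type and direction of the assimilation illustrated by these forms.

The segment that alternates is /ɟ/, which surfaces as [ɢ] when adjacent to /q/.
The change palatal → uvular matches the place of the following /q/, identifying this as place assimilation.
Manner and voice are unchanged, so the assimilation is partial, not total.
The other alternating forms pattern the same way: /ɟ/ → [ɖ] before /ʈ/ (palatal → retroflex, matching retroflex); /ɟ/ → [d] before /t/ (palatal → alveolar, matching alveolar) — only place changes, and always toward the following segment.
Nothing changes in [ʁɔɴʊɟɟe], [ɴɛɟɟo]: there the adjacent consonants already agree in place (/ɟ/ and /ɟ/ are both palatal; /ɟ/ and /ɟ/ are both palatal), so these forms are consistent with the same rule.
The trigger is the following segment, so the direction is regressive (anticipatory).

regressive place assimilation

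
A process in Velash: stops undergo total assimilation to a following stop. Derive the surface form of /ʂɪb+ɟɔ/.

/b/ is the segment targeted by the rule; it sits immediately before /ɟ/, so it assimilates completely and surfaces as [ɟ].

[ʂɪɟɟɔ]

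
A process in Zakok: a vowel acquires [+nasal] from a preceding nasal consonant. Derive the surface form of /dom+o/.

[domõ]

/o/ sits next to the nasal /m/ and is therefore nasalised to [õ].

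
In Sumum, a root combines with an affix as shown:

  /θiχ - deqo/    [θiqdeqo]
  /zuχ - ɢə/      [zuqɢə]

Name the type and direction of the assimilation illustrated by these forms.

Comparing underlying and surface forms, /χ/ → [q] is the alternation; the neighbouring /d/ is constant.
The change fricative → stop matches the manner of the following /d/, identifying this as manner assimilation.
Place and voice are unchanged, so the assimilation is partial, not total.
Checking the remaining alternation: /χ/ → [q] before /ɢ/ (fricative → stop, matching a stop) — only manner changes, and always toward the following segment.
Since the segment that changes precedes the conditioning segment, the assimilation is regressive.

regressive manner assimilation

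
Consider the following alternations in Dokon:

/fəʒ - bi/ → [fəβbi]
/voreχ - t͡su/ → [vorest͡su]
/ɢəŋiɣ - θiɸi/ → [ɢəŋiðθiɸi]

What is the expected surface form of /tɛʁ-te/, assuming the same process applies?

[tɛzte]

The data show regressive place assimilation: /ʒ/ → [β] before /b/; /χ/ → [s] before /t͡s/; /ɣ/ → [ð] before /θ/. In each pair only place changes, matching the following consonant, while manner and voice stay constant.
The rule targets /ʁ/ (voiced uvular fricative), which sits before the trigger /t/ (alveolar).
The voiced alveolar fricative is [z], so /ʁ/ → [z].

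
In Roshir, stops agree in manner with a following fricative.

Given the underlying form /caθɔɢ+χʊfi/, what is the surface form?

[caθɔʁχʊfi]

/ɢ/ is a voiced uvular stop. The following trigger /χ/ is a fricative, so /ɢ/ must become a fricative as well.
A voiced uvular fricative is [ʁ], so the surface segment is [ʁ].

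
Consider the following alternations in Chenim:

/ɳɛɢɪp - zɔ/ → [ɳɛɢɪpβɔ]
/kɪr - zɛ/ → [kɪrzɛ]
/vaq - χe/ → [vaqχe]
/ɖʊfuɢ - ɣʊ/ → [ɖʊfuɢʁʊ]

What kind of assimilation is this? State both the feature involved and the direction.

progressive place assimilation

Comparing underlying and surface forms, /z/ → [β] is the alternation; the neighbouring /p/ is constant.
The change alveolar → bilabial matches the place of the preceding /p/, identifying this as place assimilation.
Manner and voice are unchanged, so the assimilation is partial, not total.
Checking the remaining alternation: /ɣ/ → [ʁ] after /ɢ/ (velar → uvular, matching uvular) — only place changes, and always toward the preceding segment.
Nothing changes in [kɪrzɛ], [vaqχe]: there the adjacent consonants already agree in place (/z/ and /r/ are both alveolar; /χ/ and /q/ are both uvular), so these forms are consistent with the same rule.
The trigger is the preceding segment, so the direction is progressive (perseverative).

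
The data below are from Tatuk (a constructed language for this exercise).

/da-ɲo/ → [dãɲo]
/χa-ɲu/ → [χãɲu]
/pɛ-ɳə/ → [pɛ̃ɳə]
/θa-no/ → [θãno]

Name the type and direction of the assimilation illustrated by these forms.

The vowel /a/ surfaces as nasalised [ã] next to the following nasal /ɲ/ — it has acquired the [+nasal] feature of its neighbour.
The other forms show the same pattern: /ɛ/ → [ɛ̃] before /ɳ/; /a/ → [ã] before /n/ — each time a vowel is nasalised next to a following nasal.
Because the conditioning nasal is to the right of the vowel that changes, the process is regressive (anticipatory).

regressive nasality assimilation (vowel nasalisation)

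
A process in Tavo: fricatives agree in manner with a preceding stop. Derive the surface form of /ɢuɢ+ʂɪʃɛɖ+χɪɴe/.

The rule targets /ʂ/ (voiceless retroflex fricative), which sits after the trigger /ɢ/ (stop).
The voiceless retroflex stop is [ʈ], so /ʂ/ → [ʈ].
The same rule applies at the second boundary: /χ/ → [q] next to /ɖ/.

[ɢuɢʈɪʃɛɖqɪɴe]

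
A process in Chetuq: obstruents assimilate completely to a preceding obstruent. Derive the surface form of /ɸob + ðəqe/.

/ð/ is the segment targeted by the rule; it sits immediately after /b/, so it assimilates completely and surfaces as [b].

[ɸobbəqe]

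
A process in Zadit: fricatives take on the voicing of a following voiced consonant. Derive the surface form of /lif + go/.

[livgo]

/f/ is a voiceless labiodental fricative. The following trigger /g/ is voiced, so /f/ must become voiced as well.
The voiced labiodental fricative is [v], so /f/ → [v].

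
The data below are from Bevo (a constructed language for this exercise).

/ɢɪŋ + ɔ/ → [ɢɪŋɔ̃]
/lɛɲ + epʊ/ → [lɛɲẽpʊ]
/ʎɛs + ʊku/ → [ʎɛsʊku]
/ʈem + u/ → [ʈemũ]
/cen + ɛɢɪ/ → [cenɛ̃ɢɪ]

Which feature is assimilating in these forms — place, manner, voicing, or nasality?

The vowel /ɔ/ surfaces as nasalised [ɔ̃] next to the preceding nasal /ŋ/ — it has acquired the [+nasal] feature of its neighbour.
The other forms show the same pattern: /e/ → [ẽ] after /ɲ/; /u/ → [ũ] after /m/; /ɛ/ → [ɛ̃] after /n/ — each time a vowel is nasalised next to a preceding nasal.
No change occurs in [ʎɛsʊku] because the vowel at the boundary is adjacent to an oral consonant, not a nasal (/ʊ/ next to /s/).

nasality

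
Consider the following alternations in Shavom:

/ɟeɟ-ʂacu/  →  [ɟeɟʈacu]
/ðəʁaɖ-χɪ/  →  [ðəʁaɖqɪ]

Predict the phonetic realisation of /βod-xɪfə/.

[βodkɪfə]

The data show progressive manner assimilation: /ʂ/ → [ʈ] after /ɟ/; /χ/ → [q] after /ɖ/. In each pair only manner changes, matching the preceding consonant, while place and voice stay constant.
The rule targets /x/ (voiceless velar fricative), which sits after the trigger /d/ (stop).
A voiceless velar stop is [k], so the surface segment is [k].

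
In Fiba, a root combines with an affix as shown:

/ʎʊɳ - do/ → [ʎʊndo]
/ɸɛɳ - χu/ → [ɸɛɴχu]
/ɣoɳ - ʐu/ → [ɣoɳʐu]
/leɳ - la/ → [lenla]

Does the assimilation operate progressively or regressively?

regressive

Comparing underlying and surface forms, /ɳ/ → [n] is the alternation; the neighbouring /d/ is constant.
The change retroflex → alveolar matches the place of the following /d/, identifying this as place assimilation.
The same holds elsewhere in the data: /ɳ/ → [ɴ] before /χ/ (retroflex → uvular, matching uvular); /ɳ/ → [n] before /l/ (retroflex → alveolar, matching alveolar) — only place changes, and always toward the following segment.
Nothing changes in [ɣoɳʐu]: there the adjacent consonants already agree in place (/ɳ/ and /ʐ/ are both retroflex), so this form is consistent with the same rule.
The trigger is the following segment, so the direction is regressive (anticipatory).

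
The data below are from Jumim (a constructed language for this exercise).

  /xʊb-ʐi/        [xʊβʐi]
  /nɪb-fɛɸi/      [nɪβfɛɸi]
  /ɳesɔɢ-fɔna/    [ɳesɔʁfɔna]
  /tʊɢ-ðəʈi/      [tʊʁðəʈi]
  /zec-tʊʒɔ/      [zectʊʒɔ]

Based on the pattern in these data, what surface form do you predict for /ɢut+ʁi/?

[ɢusʁi]

The data show regressive manner assimilation: /b/ → [β] before /ʐ/; /b/ → [β] before /f/; /ɢ/ → [ʁ] before /f/; /ɢ/ → [ʁ] before /ð/. In each pair only manner changes, matching the following consonant, while place and voice stay constant.
Nothing changes in [zectʊʒɔ]: there the adjacent consonants already agree in manner (/c/ and /t/ are both stops), so this form is consistent with the same rule.
/t/ is a voiceless alveolar stop. The following trigger /ʁ/ is a fricative, so /t/ must become a fricative as well.
Changing only its manner to fricative gives [s] — the voiceless alveolar fricative.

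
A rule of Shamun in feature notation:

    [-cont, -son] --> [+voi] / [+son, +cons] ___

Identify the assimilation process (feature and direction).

The target ([-cont, -son], stops) acquires [+voi] next to a sonorant consonant ([+son, +cons]) — it takes on the voicing of its neighbour, so the feature that spreads is voicing.
Since the environment is written before the underscore, the trigger precedes the target; the direction is progressive.

progressive voicing assimilation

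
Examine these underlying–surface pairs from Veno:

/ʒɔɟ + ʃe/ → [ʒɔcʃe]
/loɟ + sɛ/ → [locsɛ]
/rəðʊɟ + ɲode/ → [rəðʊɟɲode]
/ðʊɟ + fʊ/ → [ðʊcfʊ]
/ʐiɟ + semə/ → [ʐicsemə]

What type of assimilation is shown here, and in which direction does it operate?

Comparing underlying and surface forms, /ɟ/ → [c] is the alternation; the neighbouring /ʃ/ is constant.
/ɟ/ is voiced while /ʃ/ is voiceless; the output [c] is voiceless, matching the trigger — so the feature that spreads is voicing.
Place and manner are unchanged, so the assimilation is partial, not total.
The other alternating forms pattern the same way: /ɟ/ → [c] before /s/ (voiced → voiceless, matching voiceless); /ɟ/ → [c] before /f/ (voiced → voiceless, matching voiceless) — only voicing changes, and always toward the following segment.
Nothing changes in [rəðʊɟɲode]: there the adjacent consonants already agree in voicing (/ɟ/ and /ɲ/ are both voiced), so this form is consistent with the same rule.
Since the segment that changes precedes the conditioning segment, the assimilation is regressive.

regressive voicing assimilation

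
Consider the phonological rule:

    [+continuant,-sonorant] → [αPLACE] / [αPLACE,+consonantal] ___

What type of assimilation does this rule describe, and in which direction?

The rule copies the place features (abbreviated [PLACE]) from the environment onto the target, so the assimilating feature is place.
Since the environment is written before the underscore, the trigger precedes the target; the direction is progressive.

progressive place assimilation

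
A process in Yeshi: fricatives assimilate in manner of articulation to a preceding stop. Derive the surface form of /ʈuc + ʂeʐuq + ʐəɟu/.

/ʂ/ is a voiceless retroflex fricative. The preceding trigger /c/ is a stop, so /ʂ/ must become a stop as well.
The voiceless retroflex stop is [ʈ], so /ʂ/ → [ʈ].
The same rule applies at the second boundary: /ʐ/ → [ɖ] next to /q/.

[ʈucʈeʐuqɖəɟu]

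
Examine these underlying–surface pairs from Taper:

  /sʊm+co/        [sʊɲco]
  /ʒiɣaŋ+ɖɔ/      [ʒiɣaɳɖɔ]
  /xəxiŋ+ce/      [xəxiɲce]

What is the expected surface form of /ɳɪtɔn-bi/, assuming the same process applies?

[ɳɪtɔmbi]

The data show regressive place assimilation: /m/ → [ɲ] before /c/; /ŋ/ → [ɳ] before /ɖ/; /ŋ/ → [ɲ] before /c/. In each pair only place changes, matching the following consonant, while manner and voice stay constant.
/n/ is a voiced alveolar nasal. The following trigger /b/ is bilabial, so /n/ must become bilabial as well.
Changing only its place to bilabial gives [m] — the voiced bilabial nasal.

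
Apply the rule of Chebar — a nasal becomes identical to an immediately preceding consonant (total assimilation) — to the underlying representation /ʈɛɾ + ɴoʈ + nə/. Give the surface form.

/ɴ/ is the segment targeted by the rule; it sits immediately after /ɾ/, so it assimilates completely and surfaces as [ɾ].
At the second juncture, /n/ likewise becomes [ʈ] adjacent to /ʈ/.

[ʈɛɾɾoʈʈə]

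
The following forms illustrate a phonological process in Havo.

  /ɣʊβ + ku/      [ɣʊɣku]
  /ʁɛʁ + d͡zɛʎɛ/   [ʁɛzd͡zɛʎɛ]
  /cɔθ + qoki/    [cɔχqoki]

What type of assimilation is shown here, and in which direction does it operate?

Comparing underlying and surface forms, /β/ → [ɣ] is the alternation; the neighbouring /k/ is constant.
/β/ is bilabial while /k/ is velar; the output [ɣ] is velar, matching the trigger — so the feature that spreads is place.
Manner and voice are unchanged, so the assimilation is partial, not total.
The other alternating forms pattern the same way: /ʁ/ → [z] before /d͡z/ (uvular → alveolar, matching alveolar); /θ/ → [χ] before /q/ (dental → uvular, matching uvular) — only place changes, and always toward the following segment.
The trigger is the following segment, so the direction is regressive (anticipatory).

regressive place assimilation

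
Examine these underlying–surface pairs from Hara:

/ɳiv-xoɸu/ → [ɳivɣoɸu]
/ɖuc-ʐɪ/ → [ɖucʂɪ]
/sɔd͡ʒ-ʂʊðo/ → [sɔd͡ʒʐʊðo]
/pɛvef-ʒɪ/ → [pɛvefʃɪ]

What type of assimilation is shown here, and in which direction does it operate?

Comparing underlying and surface forms, /x/ → [ɣ] is the alternation; the neighbouring /v/ is constant.
The change voiceless → voiced matches the voicing of the preceding /v/, identifying this as voicing assimilation.
Place and manner are unchanged, so the assimilation is partial, not total.
The same holds elsewhere in the data: /ʐ/ → [ʂ] after /c/ (voiced → voiceless, matching voiceless); /ʂ/ → [ʐ] after /d͡ʒ/ (voiceless → voiced, matching voiced); /ʒ/ → [ʃ] after /f/ (voiced → voiceless, matching voiceless) — only voicing changes, and always toward the preceding segment.
Since the segment that changes follows the conditioning segment, the assimilation is progressive.

progressive voicing assimilation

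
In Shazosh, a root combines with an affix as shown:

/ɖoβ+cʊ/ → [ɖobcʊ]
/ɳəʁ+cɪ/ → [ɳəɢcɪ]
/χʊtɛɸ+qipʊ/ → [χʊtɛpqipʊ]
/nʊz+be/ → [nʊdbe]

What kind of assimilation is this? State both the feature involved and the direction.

regressive manner assimilation

Underlying /β/ is realised as [b] next to /c/; /c/ itself does not change.
/β/ is a fricative while /c/ is a stop; the output [b] is a stop, matching the trigger — so the feature that spreads is manner.
Place and voice are unchanged, so the assimilation is partial, not total.
The other alternating forms pattern the same way: /ʁ/ → [ɢ] before /c/ (fricative → stop, matching a stop); /ɸ/ → [p] before /q/ (fricative → stop, matching a stop); /z/ → [d] before /b/ (fricative → stop, matching a stop) — only manner changes, and always toward the following segment.
The trigger is the following segment, so the direction is regressive (anticipatory).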